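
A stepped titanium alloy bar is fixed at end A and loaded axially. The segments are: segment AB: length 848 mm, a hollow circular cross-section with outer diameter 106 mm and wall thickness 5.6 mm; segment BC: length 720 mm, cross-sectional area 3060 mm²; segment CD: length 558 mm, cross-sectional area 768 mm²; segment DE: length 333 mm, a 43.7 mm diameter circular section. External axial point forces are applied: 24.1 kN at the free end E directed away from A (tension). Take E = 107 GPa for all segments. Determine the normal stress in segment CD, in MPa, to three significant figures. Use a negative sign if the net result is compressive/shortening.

31.4 MPa

Internal axial forces (sectioning from the free end, tension +): N_DE = 24.1 kN, N_CD = 24.1 kN, N_BC = 24.1 kN, N_AB = 24.1 kN.
σ_CD = N_CD/A_CD = 24100/768 = 31.38 MPa.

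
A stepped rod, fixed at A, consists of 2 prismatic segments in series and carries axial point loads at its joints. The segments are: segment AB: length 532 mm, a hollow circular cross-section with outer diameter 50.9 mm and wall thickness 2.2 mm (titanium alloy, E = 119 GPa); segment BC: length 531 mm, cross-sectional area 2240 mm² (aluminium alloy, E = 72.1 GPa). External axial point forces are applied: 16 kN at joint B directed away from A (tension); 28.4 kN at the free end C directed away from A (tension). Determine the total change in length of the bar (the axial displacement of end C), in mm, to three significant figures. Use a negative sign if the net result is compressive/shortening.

0.683 mm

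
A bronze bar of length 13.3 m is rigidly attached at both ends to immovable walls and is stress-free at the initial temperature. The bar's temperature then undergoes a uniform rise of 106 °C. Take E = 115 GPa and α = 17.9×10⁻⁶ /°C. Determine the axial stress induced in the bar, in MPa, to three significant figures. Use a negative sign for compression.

Free thermal expansion αLΔT = 17.9e-6 · 13300 · 106 = 25.24 mm.
The walls impose strain ε = −(25.24)/13300 = -1.8974e-03; σ = Eε = 115000 · -1.8974e-03 = -218.2 MPa.

-218 MPa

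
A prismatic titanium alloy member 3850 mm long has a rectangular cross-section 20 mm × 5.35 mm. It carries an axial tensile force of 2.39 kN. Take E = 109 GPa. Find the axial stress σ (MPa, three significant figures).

A = 107 mm².
σ = N/A = 2390/107 = 22.34 MPa.

22.3 MPa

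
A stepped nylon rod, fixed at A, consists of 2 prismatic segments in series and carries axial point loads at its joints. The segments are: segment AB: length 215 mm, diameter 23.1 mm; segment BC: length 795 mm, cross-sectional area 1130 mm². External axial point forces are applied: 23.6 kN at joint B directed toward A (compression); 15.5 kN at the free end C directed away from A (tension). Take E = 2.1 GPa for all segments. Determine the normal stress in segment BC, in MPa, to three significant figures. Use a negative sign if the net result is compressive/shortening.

13.7 MPa

Internal axial forces (sectioning from the free end, tension +): N_BC = 15.5 kN, N_AB = -8.1 kN.
σ_BC = N_BC/A_BC = 15500/1130 = 13.72 MPa.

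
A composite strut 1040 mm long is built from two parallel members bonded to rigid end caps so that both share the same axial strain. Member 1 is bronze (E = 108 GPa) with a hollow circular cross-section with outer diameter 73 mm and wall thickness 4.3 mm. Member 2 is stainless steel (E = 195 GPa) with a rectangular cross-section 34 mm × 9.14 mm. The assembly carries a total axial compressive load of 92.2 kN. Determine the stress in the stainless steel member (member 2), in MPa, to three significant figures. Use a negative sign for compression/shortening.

-112 MPa

A_1 = 928.1 mm².
A_2 = 310.8 mm².
Equal strain + equilibrium ⇒ each member carries load in proportion to AE: A₁E₁ = 100200000 N, A₂E₂ = 60600000 N, ΣAE = 160800000 N.
σ₂ = P·E₂/ΣAE = -92200·195000/160800000 = -111.8 MPa.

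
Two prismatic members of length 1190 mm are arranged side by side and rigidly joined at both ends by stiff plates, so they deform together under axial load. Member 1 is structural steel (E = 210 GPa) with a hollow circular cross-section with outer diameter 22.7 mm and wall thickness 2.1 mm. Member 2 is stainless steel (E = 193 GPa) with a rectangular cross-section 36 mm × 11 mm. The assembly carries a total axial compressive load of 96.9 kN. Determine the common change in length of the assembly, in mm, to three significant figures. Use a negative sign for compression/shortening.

-1.10 mm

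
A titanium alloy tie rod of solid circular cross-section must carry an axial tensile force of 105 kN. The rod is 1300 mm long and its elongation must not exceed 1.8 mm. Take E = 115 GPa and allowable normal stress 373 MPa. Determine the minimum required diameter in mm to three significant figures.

29.0 mm

Required area A ≥ P/σ_allow = 105000/373 = 281.5 mm².
For a solid circular section, d ≥ √(4A/π) = 18.93 mm.
Elongation limit: A ≥ PL/(Eδ_allow) = 105000·1300/(115000·1.8) = 659.4 mm² ⇒ d ≥ 28.98 mm.
The elongation limit governs.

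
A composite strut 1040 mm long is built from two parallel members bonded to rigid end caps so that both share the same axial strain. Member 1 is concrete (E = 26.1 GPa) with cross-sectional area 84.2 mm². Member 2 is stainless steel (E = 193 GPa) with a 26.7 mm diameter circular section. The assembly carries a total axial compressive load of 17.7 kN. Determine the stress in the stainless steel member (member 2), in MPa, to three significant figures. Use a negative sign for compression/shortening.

-31.0 MPa

A_2 = 559.9 mm².
Equal strain + equilibrium ⇒ each member carries load in proportion to AE: A₁E₁ = 2198000 N, A₂E₂ = 108100000 N, ΣAE = 110300000 N.
σ₂ = P·E₂/ΣAE = -17700·193000/110300000 = -30.98 MPa.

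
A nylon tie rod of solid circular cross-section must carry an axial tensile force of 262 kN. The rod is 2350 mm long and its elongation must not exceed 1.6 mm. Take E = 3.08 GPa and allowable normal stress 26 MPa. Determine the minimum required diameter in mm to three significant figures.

Required area A ≥ P/σ_allow = 262000/26 = 10080 mm².
For a solid circular section, d ≥ √(4A/π) = 113.3 mm.
Elongation limit: A ≥ PL/(Eδ_allow) = 262000·2350/(3080·1.6) = 124900 mm² ⇒ d ≥ 398.8 mm.
The elongation limit governs.

399 mm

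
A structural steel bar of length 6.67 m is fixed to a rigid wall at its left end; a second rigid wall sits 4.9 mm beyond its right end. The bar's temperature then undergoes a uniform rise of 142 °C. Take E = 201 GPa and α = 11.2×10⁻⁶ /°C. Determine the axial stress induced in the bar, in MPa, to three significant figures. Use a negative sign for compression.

Free thermal expansion αLΔT = 11.2e-6 · 6670 · 142 = 10.61 mm.
The walls engage after the gap closes; constrained expansion = 10.61 − 4.9 = 5.708 mm.
The walls impose strain ε = −(5.708)/6670 = -8.5577e-04; σ = Eε = 201000 · -8.5577e-04 = -172 MPa.

-172 MPa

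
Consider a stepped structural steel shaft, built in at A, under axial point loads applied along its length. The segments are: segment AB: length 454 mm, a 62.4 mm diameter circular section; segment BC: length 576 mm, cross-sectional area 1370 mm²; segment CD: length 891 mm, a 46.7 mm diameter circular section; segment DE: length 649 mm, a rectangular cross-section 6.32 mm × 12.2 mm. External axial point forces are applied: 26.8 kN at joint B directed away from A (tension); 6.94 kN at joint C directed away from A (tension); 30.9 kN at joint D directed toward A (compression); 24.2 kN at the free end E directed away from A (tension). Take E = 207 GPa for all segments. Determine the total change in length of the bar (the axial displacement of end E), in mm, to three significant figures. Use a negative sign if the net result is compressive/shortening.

Internal axial forces (sectioning from the free end, tension +): N_DE = 24.2 kN, N_CD = -6.7 kN, N_BC = 0.24 kN, N_AB = 27.04 kN.
A_AB = 3058 mm².
A_CD = 1713 mm².
A_DE = 77.1 mm².
δ_AB = 27040·454/(3058·207000) = 0.01939 mm
δ_BC = 240·576/(1370·207000) = 0.0004875 mm
δ_CD = -6700·891/(1713·207000) = -0.01684 mm
δ_DE = 24200·649/(77.1·207000) = 0.984 mm
δ = Σδ_i = 0.9871 mm.

0.987 mm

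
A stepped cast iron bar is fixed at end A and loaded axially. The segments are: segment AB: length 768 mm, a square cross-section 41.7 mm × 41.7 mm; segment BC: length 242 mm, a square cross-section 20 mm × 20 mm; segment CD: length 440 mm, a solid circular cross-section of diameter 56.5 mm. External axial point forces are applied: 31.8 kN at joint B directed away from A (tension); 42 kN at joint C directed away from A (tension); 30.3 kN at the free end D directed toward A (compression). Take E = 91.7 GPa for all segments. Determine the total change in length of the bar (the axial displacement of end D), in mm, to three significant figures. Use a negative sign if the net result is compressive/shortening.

Internal axial forces (sectioning from the free end, tension +): N_CD = -30.3 kN, N_BC = 11.7 kN, N_AB = 43.5 kN.
A_AB = 1739 mm².
A_BC = 400 mm².
A_CD = 2507 mm².
δ_AB = 43500·768/(1739·91700) = 0.2095 mm
δ_BC = 11700·242/(400·91700) = 0.07719 mm
δ_CD = -30300·440/(2507·91700) = -0.05799 mm
δ = Σδ_i = 0.2287 mm.

0.229 mm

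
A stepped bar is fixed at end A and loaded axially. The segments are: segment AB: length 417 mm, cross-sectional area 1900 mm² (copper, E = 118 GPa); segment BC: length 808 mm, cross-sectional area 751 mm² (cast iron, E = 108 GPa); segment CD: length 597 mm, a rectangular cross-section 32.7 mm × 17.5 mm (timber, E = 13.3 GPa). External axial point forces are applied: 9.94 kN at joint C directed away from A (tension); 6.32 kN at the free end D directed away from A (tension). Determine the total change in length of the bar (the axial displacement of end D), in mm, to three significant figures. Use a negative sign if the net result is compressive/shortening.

0.688 mm

Internal axial forces (sectioning from the free end, tension +): N_CD = 6.32 kN, N_BC = 16.26 kN, N_AB = 16.26 kN.
A_CD = 572.2 mm².
δ_AB = 16260·417/(1900·118000) = 0.03024 mm
δ_BC = 16260·808/(751·108000) = 0.162 mm
δ_CD = 6320·597/(572.2·13300) = 0.4957 mm
δ = Σδ_i = 0.688 mm.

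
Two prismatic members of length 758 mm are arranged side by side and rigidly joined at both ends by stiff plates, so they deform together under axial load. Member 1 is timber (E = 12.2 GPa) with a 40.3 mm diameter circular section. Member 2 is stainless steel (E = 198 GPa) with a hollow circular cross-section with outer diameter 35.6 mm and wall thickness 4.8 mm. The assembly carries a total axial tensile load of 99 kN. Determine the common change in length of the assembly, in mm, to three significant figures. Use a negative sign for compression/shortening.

A_1 = 1276 mm².
A_2 = 464.5 mm².
Equal strain + equilibrium ⇒ each member carries load in proportion to AE: A₁E₁ = 15560000 N, A₂E₂ = 91960000 N, ΣAE = 107500000 N.
δ = PL/ΣAE = 99000·758/107500000 = 0.6979 mm.

0.698 mm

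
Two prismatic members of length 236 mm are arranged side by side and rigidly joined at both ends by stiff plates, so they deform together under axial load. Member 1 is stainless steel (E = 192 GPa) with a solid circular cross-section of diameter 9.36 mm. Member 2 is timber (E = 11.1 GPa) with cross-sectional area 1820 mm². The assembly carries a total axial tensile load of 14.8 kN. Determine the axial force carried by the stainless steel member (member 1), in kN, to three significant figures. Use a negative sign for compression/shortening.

5.85 kN

A_1 = 68.81 mm².
Equal strain + equilibrium ⇒ each member carries load in proportion to AE: A₁E₁ = 13210000 N, A₂E₂ = 20200000 N, ΣAE = 33410000 N.
F₁ = P·A₁E₁/ΣAE = 14800·13210000/33410000 = 5852 N.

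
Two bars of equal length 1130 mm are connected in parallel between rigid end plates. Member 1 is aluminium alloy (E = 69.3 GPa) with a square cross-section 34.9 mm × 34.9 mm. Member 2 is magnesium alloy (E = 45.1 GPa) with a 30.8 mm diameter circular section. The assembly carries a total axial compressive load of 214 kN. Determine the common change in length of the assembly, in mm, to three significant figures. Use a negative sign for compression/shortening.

A_1 = 1218 mm².
A_2 = 745.1 mm².
Equal strain + equilibrium ⇒ each member carries load in proportion to AE: A₁E₁ = 84410000 N, A₂E₂ = 33600000 N, ΣAE = 118000000 N.
δ = PL/ΣAE = -214000·1130/118000000 = -2.049 mm.

-2.05 mm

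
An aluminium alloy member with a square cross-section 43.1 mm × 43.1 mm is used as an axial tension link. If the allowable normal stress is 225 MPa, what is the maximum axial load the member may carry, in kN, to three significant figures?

418 kN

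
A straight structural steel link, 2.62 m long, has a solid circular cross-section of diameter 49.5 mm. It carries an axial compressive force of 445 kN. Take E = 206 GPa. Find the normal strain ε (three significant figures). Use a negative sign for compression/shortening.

-0.00112

A = 1924 mm².
σ = N/A = -231.2 MPa; ε = σ/E = -231.2/206000 = -1.123e-03.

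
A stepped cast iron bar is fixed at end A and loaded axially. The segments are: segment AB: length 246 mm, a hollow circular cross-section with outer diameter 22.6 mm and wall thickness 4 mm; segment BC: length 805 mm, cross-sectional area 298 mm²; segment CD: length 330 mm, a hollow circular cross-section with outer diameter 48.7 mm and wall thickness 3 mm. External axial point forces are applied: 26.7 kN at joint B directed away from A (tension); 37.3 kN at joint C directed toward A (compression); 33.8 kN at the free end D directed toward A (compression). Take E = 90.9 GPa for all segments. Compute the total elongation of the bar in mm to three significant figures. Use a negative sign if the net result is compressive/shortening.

-2.91 mm

Internal axial forces (sectioning from the free end, tension +): N_CD = -33.8 kN, N_BC = -71.1 kN, N_AB = -44.4 kN.
A_AB = 233.7 mm².
A_CD = 430.7 mm².
δ_AB = -44400·246/(233.7·90900) = -0.5141 mm
δ_BC = -71100·805/(298·90900) = -2.113 mm
δ_CD = -33800·330/(430.7·90900) = -0.2849 mm
δ = Σδ_i = -2.912 mm.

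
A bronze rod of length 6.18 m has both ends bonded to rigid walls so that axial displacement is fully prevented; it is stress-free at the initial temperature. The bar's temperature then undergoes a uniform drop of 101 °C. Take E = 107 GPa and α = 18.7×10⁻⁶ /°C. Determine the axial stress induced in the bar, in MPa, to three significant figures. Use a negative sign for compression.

202 MPa

Free thermal expansion αLΔT = 18.7e-6 · 6180 · -101 = -11.67 mm.
The walls impose strain ε = −(-11.67)/6180 = 1.8887e-03; σ = Eε = 107000 · 1.8887e-03 = 202.1 MPa.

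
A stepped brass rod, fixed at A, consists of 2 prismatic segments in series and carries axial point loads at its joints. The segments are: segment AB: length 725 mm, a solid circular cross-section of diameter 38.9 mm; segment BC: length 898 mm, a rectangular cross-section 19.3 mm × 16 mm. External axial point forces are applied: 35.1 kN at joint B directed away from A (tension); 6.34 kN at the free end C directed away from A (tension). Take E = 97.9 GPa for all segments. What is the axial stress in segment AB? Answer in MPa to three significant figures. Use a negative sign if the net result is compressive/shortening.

Internal axial forces (sectioning from the free end, tension +): N_BC = 6.34 kN, N_AB = 41.44 kN.
A_AB = 1188 mm².
σ_AB = N_AB/A_AB = 41440/1188 = 34.87 MPa.

34.9 MPa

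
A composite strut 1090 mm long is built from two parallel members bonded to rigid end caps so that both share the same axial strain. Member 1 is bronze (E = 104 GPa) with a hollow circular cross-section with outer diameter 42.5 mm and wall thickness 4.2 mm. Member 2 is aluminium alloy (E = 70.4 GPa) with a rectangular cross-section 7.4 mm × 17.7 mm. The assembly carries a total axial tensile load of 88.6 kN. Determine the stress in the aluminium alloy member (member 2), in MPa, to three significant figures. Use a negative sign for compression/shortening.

A_1 = 505.4 mm².
A_2 = 131 mm².
Equal strain + equilibrium ⇒ each member carries load in proportion to AE: A₁E₁ = 52560000 N, A₂E₂ = 9221000 N, ΣAE = 61780000 N.
σ₂ = P·E₂/ΣAE = 88600·70400/61780000 = 101 MPa.

101 MPa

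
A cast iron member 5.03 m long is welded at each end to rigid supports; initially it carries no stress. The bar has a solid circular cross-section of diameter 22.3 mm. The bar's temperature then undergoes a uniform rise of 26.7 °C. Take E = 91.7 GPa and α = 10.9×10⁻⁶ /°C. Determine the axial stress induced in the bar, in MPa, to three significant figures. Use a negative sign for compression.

Free thermal expansion αLΔT = 10.9e-6 · 5030 · 26.7 = 1.464 mm.
The walls impose strain ε = −(1.464)/5030 = -2.9103e-04; σ = Eε = 91700 · -2.9103e-04 = -26.69 MPa.

-26.7 MPa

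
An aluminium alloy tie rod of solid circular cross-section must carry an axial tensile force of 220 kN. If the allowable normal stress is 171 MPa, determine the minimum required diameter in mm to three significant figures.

Required area A ≥ P/σ_allow = 220000/171 = 1287 mm².
For a solid circular section, d ≥ √(4A/π) = 40.47 mm.

40.5 mm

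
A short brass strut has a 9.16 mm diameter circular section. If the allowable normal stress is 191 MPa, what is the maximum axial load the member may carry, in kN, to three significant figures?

12.6 kN

A = 65.9 mm².
P_max = σ_allow · A = 191 · 65.9 = 12590 N = 12.59 kN.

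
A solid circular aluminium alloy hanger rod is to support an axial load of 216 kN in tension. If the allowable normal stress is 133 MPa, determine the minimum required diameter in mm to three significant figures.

45.5 mm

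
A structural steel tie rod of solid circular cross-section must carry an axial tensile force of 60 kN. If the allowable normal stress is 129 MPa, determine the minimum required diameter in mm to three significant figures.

24.3 mm

Required area A ≥ P/σ_allow = 60000/129 = 465.1 mm².
For a solid circular section, d ≥ √(4A/π) = 24.34 mm.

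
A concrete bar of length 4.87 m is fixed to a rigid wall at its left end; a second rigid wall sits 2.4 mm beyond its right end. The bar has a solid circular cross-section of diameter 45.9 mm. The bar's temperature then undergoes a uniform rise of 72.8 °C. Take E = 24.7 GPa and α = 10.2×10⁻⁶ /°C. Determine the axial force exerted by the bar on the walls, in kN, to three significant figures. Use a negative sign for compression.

Free thermal expansion αLΔT = 10.2e-6 · 4870 · 72.8 = 3.616 mm.
The walls engage after the gap closes; constrained expansion = 3.616 − 2.4 = 1.216 mm.
The walls impose strain ε = −(1.216)/4870 = -2.4975e-04; σ = Eε = 24700 · -2.4975e-04 = -6.169 MPa.
Wall reaction R = σ·A = -6.169·1655 = -10210 N = -10.21 kN.

-10.2 kN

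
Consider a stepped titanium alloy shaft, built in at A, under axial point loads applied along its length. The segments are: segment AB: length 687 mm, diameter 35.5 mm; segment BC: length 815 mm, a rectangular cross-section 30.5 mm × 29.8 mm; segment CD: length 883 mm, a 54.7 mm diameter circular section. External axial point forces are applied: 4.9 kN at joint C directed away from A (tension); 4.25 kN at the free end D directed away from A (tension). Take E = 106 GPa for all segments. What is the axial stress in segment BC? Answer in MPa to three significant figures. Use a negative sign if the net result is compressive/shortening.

10.1 MPa

Internal axial forces (sectioning from the free end, tension +): N_CD = 4.25 kN, N_BC = 9.15 kN, N_AB = 9.15 kN.
A_BC = 908.9 mm².
σ_BC = N_BC/A_BC = 9150/908.9 = 10.07 MPa.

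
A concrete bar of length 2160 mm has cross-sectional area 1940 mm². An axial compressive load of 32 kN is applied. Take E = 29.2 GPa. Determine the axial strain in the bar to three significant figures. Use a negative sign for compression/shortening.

-5.65e-04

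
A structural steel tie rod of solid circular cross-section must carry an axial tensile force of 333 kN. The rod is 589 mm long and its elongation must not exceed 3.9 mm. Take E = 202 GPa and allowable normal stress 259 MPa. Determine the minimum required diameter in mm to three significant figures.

Required area A ≥ P/σ_allow = 333000/259 = 1286 mm².
For a solid circular section, d ≥ √(4A/π) = 40.46 mm.
Elongation limit: A ≥ PL/(Eδ_allow) = 333000·589/(202000·3.9) = 249 mm² ⇒ d ≥ 17.8 mm.
The stress limit governs.

40.5 mm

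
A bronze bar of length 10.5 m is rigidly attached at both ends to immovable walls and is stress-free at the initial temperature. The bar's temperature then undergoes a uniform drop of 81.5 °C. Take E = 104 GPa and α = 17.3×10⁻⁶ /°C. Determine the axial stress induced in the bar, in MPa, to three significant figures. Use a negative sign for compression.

147 MPa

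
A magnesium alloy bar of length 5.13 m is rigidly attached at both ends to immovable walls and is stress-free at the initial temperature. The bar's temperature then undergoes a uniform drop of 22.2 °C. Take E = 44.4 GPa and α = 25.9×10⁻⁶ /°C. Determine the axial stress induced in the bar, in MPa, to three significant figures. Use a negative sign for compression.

25.5 MPa

Free thermal expansion αLΔT = 25.9e-6 · 5130 · -22.2 = -2.95 mm.
The walls impose strain ε = −(-2.95)/5130 = 5.7498e-04; σ = Eε = 44400 · 5.7498e-04 = 25.53 MPa.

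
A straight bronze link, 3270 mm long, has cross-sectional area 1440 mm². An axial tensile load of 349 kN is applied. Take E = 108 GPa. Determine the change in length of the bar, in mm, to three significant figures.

7.34 mm

δ_mech = NL/(AE) = 349000·3270/(1440·108000) = 7.338 mm.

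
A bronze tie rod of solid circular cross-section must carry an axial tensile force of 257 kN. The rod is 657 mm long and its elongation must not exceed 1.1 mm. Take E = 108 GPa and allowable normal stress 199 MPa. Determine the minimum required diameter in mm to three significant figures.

42.5 mm

Required area A ≥ P/σ_allow = 257000/199 = 1291 mm².
For a solid circular section, d ≥ √(4A/π) = 40.55 mm.
Elongation limit: A ≥ PL/(Eδ_allow) = 257000·657/(108000·1.1) = 1421 mm² ⇒ d ≥ 42.54 mm.
The elongation limit governs.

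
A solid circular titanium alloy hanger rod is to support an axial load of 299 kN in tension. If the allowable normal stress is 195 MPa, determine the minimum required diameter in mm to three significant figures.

Required area A ≥ P/σ_allow = 299000/195 = 1533 mm².
For a solid circular section, d ≥ √(4A/π) = 44.18 mm.

44.2 mm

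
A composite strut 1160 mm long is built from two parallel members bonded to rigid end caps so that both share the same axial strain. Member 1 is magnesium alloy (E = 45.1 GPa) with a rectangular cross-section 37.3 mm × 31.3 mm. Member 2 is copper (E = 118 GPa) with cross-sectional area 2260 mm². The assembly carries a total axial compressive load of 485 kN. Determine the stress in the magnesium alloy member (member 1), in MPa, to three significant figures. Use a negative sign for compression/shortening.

A_1 = 1167 mm².
Equal strain + equilibrium ⇒ each member carries load in proportion to AE: A₁E₁ = 52650000 N, A₂E₂ = 266700000 N, ΣAE = 319300000 N.
σ₁ = P·E₁/ΣAE = -485000·45100/319300000 = -68.5 MPa.

-68.5 MPa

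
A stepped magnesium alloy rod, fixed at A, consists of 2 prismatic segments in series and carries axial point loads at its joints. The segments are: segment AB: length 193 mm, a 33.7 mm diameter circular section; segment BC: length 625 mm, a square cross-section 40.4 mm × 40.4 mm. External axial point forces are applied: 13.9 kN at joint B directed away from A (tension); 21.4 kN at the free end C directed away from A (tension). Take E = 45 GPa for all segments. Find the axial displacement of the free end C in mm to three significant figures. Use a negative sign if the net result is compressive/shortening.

0.352 mm

Internal axial forces (sectioning from the free end, tension +): N_BC = 21.4 kN, N_AB = 35.3 kN.
A_AB = 892 mm².
A_BC = 1632 mm².
δ_AB = 35300·193/(892·45000) = 0.1697 mm
δ_BC = 21400·625/(1632·45000) = 0.1821 mm
δ = Σδ_i = 0.3518 mm.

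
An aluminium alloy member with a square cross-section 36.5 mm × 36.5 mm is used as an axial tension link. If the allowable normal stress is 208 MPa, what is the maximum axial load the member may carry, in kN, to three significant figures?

277 kN

A = 1332 mm².
P_max = σ_allow · A = 208 · 1332 = 277100 N = 277.1 kN.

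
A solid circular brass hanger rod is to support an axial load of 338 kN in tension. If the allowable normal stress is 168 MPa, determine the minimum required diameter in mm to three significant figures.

50.6 mm

Required area A ≥ P/σ_allow = 338000/168 = 2012 mm².
For a solid circular section, d ≥ √(4A/π) = 50.61 mm.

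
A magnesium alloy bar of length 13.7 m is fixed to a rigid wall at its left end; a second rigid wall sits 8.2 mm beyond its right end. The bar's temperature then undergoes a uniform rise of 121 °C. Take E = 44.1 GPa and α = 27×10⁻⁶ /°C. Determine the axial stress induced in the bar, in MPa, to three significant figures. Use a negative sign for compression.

Free thermal expansion αLΔT = 27e-6 · 13700 · 121 = 44.76 mm.
The walls engage after the gap closes; constrained expansion = 44.76 − 8.2 = 36.56 mm.
The walls impose strain ε = −(36.56)/13700 = -2.6685e-03; σ = Eε = 44100 · -2.6685e-03 = -117.7 MPa.

-118 MPa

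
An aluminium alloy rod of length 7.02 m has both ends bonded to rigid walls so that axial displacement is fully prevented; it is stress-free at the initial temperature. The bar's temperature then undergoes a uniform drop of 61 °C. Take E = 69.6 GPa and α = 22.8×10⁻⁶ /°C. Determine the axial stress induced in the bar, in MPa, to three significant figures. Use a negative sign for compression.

96.8 MPa

Free thermal expansion αLΔT = 22.8e-6 · 7020 · -61 = -9.763 mm.
The walls impose strain ε = −(-9.763)/7020 = 1.3908e-03; σ = Eε = 69600 · 1.3908e-03 = 96.8 MPa.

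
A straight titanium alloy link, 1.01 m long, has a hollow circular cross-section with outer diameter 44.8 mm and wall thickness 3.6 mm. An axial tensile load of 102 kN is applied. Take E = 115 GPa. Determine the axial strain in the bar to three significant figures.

0.00190

A = 466 mm².
σ = N/A = 218.9 MPa; ε = σ/E = 218.9/115000 = 1.903e-03.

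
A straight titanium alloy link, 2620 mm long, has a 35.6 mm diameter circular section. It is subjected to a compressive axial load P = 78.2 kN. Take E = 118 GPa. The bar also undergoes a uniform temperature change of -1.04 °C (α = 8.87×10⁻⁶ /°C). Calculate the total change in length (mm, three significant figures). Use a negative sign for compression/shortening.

-1.77 mm

A = 995.4 mm².
δ_mech = NL/(AE) = -78200·2620/(995.4·118000) = -1.744 mm.
δ_thermal = αLΔT = 8.87e-6·2620·-1.04 = -0.02417 mm.
δ = δ_mech + δ_thermal = -1.769 mm.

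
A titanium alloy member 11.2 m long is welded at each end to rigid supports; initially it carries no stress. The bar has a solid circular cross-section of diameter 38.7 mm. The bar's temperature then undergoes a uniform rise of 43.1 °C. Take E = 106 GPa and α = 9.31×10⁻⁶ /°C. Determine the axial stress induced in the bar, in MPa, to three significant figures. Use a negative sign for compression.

-42.5 MPa

Free thermal expansion αLΔT = 9.31e-6 · 11200 · 43.1 = 4.494 mm.
The walls impose strain ε = −(4.494)/11200 = -4.0126e-04; σ = Eε = 106000 · -4.0126e-04 = -42.53 MPa.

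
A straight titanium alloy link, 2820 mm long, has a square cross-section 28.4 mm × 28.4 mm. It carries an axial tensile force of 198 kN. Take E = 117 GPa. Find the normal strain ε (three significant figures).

0.00210

A = 806.6 mm².
σ = N/A = 245.5 MPa; ε = σ/E = 245.5/117000 = 2.098e-03.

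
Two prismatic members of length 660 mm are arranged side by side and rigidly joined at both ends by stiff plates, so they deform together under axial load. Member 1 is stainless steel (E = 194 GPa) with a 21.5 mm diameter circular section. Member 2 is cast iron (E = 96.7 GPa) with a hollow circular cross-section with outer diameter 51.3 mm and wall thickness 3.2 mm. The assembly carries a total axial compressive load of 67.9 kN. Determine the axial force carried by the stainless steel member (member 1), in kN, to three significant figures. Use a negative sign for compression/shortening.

A_1 = 363.1 mm².
A_2 = 483.6 mm².
Equal strain + equilibrium ⇒ each member carries load in proportion to AE: A₁E₁ = 70430000 N, A₂E₂ = 46760000 N, ΣAE = 117200000 N.
F₁ = P·A₁E₁/ΣAE = -67900·70430000/117200000 = -40810 N.

-40.8 kN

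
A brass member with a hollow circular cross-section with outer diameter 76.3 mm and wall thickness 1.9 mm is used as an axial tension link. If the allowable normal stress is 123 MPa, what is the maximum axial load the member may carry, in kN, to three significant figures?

54.6 kN

A = 444.1 mm².
P_max = σ_allow · A = 123 · 444.1 = 54620 N = 54.62 kN.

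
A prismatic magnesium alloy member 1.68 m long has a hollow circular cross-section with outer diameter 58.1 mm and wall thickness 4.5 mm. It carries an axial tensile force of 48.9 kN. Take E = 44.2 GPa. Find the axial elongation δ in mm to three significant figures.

2.45 mm

A = 757.8 mm².
δ_mech = NL/(AE) = 48900·1680/(757.8·44200) = 2.453 mm.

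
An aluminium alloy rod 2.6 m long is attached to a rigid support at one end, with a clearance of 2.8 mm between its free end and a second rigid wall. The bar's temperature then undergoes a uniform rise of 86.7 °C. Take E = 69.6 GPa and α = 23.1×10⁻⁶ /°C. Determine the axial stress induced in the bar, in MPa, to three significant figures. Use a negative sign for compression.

-64.4 MPa

Free thermal expansion αLΔT = 23.1e-6 · 2600 · 86.7 = 5.207 mm.
The walls engage after the gap closes; constrained expansion = 5.207 − 2.8 = 2.407 mm.
The walls impose strain ε = −(2.407)/2600 = -9.2585e-04; σ = Eε = 69600 · -9.2585e-04 = -64.44 MPa.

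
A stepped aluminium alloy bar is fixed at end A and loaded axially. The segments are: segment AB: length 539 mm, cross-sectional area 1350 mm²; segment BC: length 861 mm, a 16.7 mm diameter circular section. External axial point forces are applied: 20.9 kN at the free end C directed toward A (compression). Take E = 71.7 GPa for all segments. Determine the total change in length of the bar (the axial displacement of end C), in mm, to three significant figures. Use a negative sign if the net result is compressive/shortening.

-1.26 mm

Internal axial forces (sectioning from the free end, tension +): N_BC = -20.9 kN, N_AB = -20.9 kN.
A_BC = 219 mm².
δ_AB = -20900·539/(1350·71700) = -0.1164 mm
δ_BC = -20900·861/(219·71700) = -1.146 mm
δ = Σδ_i = -1.262 mm.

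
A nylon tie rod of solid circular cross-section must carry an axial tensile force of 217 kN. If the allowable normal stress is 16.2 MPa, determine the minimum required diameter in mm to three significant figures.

Required area A ≥ P/σ_allow = 217000/16.2 = 13400 mm².
For a solid circular section, d ≥ √(4A/π) = 130.6 mm.

131 mm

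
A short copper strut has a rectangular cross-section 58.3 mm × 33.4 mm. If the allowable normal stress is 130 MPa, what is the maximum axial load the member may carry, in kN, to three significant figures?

253 kN

A = 1947 mm².
P_max = σ_allow · A = 130 · 1947 = 253100 N = 253.1 kN.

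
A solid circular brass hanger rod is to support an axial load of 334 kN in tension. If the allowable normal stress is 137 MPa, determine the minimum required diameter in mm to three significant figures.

55.7 mm

Required area A ≥ P/σ_allow = 334000/137 = 2438 mm².
For a solid circular section, d ≥ √(4A/π) = 55.71 mm.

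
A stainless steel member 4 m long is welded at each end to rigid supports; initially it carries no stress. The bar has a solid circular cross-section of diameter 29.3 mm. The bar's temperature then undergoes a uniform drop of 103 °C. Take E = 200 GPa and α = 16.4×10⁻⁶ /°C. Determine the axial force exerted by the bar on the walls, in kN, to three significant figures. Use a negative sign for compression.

228 kN

Free thermal expansion αLΔT = 16.4e-6 · 4000 · -103 = -6.757 mm.
The walls impose strain ε = −(-6.757)/4000 = 1.6892e-03; σ = Eε = 200000 · 1.6892e-03 = 337.8 MPa.
Wall reaction R = σ·A = 337.8·674.3 = 227800 N = 227.8 kN.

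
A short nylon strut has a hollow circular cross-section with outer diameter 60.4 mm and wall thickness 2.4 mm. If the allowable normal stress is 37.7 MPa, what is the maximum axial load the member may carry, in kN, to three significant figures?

16.5 kN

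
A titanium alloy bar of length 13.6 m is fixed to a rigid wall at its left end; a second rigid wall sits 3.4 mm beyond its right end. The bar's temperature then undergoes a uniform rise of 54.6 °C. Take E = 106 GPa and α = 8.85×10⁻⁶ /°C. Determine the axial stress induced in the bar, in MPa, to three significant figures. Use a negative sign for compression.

Free thermal expansion αLΔT = 8.85e-6 · 13600 · 54.6 = 6.572 mm.
The walls engage after the gap closes; constrained expansion = 6.572 − 3.4 = 3.172 mm.
The walls impose strain ε = −(3.172)/13600 = -2.3321e-04; σ = Eε = 106000 · -2.3321e-04 = -24.72 MPa.

-24.7 MPa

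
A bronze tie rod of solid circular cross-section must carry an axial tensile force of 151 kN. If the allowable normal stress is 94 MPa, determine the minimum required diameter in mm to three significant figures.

45.2 mm

Required area A ≥ P/σ_allow = 151000/94 = 1606 mm².
For a solid circular section, d ≥ √(4A/π) = 45.23 mm.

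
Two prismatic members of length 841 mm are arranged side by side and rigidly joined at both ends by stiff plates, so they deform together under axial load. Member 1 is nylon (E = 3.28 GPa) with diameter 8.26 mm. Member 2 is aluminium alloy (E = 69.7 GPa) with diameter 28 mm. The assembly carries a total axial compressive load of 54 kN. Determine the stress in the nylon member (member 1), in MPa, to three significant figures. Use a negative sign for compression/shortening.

A_1 = 53.59 mm².
A_2 = 615.8 mm².
Equal strain + equilibrium ⇒ each member carries load in proportion to AE: A₁E₁ = 175800 N, A₂E₂ = 42920000 N, ΣAE = 43090000 N.
σ₁ = P·E₁/ΣAE = -54000·3280/43090000 = -4.11 MPa.

-4.11 MPa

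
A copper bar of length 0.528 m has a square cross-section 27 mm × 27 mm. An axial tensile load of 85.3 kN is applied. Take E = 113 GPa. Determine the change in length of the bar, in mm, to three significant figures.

0.547 mm

A = 729 mm².
δ_mech = NL/(AE) = 85300·528/(729·113000) = 0.5467 mm.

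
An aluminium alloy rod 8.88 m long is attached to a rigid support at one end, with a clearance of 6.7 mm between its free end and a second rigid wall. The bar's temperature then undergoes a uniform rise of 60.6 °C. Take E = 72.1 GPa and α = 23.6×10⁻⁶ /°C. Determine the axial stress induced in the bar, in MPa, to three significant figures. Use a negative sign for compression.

-48.7 MPa

Free thermal expansion αLΔT = 23.6e-6 · 8880 · 60.6 = 12.7 mm.
The walls engage after the gap closes; constrained expansion = 12.7 − 6.7 = 6 mm.
The walls impose strain ε = −(6)/8880 = -6.7566e-04; σ = Eε = 72100 · -6.7566e-04 = -48.71 MPa.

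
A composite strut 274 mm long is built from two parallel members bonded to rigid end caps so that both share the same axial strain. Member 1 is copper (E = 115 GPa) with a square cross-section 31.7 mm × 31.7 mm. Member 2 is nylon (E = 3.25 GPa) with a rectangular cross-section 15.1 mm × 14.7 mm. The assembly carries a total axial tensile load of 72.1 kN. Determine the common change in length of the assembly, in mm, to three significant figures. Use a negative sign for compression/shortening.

A_1 = 1005 mm².
A_2 = 222 mm².
Equal strain + equilibrium ⇒ each member carries load in proportion to AE: A₁E₁ = 115600000 N, A₂E₂ = 721400 N, ΣAE = 116300000 N.
δ = PL/ΣAE = 72100·274/116300000 = 0.1699 mm.

0.170 mm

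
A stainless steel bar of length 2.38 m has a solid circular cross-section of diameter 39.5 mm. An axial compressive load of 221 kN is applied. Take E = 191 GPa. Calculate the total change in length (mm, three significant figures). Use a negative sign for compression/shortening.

-2.25 mm

A = 1225 mm².
δ_mech = NL/(AE) = -221000·2380/(1225·191000) = -2.247 mm.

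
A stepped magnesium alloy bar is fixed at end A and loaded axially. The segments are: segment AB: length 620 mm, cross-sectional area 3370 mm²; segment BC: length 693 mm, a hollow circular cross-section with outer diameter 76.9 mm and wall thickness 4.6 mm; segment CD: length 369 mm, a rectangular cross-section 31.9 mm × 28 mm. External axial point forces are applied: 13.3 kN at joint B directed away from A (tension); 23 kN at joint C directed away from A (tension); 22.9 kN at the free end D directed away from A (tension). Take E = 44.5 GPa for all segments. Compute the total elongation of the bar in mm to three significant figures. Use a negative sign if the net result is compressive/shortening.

1.14 mm

Internal axial forces (sectioning from the free end, tension +): N_CD = 22.9 kN, N_BC = 45.9 kN, N_AB = 59.2 kN.
A_BC = 1045 mm².
A_CD = 893.2 mm².
δ_AB = 59200·620/(3370·44500) = 0.2448 mm
δ_BC = 45900·693/(1045·44500) = 0.6841 mm
δ_CD = 22900·369/(893.2·44500) = 0.2126 mm
δ = Σδ_i = 1.141 mm.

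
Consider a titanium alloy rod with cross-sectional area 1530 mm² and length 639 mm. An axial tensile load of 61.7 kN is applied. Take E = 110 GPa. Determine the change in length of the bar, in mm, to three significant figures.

0.234 mm

δ_mech = NL/(AE) = 61700·639/(1530·110000) = 0.2343 mm.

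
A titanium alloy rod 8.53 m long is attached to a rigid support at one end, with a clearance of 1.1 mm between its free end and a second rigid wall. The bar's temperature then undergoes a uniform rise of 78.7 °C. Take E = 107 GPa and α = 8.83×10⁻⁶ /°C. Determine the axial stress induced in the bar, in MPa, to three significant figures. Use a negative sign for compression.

Free thermal expansion αLΔT = 8.83e-6 · 8530 · 78.7 = 5.928 mm.
The walls engage after the gap closes; constrained expansion = 5.928 − 1.1 = 4.828 mm.
The walls impose strain ε = −(4.828)/8530 = -5.6596e-04; σ = Eε = 107000 · -5.6596e-04 = -60.56 MPa.

-60.6 MPa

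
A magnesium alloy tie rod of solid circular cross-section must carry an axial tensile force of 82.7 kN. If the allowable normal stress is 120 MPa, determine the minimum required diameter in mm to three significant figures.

29.6 mm

Required area A ≥ P/σ_allow = 82700/120 = 689.2 mm².
For a solid circular section, d ≥ √(4A/π) = 29.62 mm.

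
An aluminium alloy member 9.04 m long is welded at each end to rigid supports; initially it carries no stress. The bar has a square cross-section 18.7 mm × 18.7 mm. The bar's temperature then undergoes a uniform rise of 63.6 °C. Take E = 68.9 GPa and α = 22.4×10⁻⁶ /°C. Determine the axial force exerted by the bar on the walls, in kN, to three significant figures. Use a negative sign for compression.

-34.3 kN

Free thermal expansion αLΔT = 22.4e-6 · 9040 · 63.6 = 12.88 mm.
The walls impose strain ε = −(12.88)/9040 = -1.4246e-03; σ = Eε = 68900 · -1.4246e-03 = -98.16 MPa.
Wall reaction R = σ·A = -98.16·349.7 = -34320 N = -34.32 kN.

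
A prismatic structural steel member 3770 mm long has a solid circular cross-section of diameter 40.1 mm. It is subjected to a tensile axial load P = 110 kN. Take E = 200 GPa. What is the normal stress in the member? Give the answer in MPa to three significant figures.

A = 1263 mm².
σ = N/A = 110000/1263 = 87.1 MPa.

87.1 MPa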